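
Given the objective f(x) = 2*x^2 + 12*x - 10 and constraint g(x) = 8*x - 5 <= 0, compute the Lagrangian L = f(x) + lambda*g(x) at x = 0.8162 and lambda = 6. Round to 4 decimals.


Step 1: Evaluate f(x).
f(0.8162) = 2*0.8162^2 + 12*0.8162 - 10 = 1.1268
Step 2: Evaluate g(x).
g(0.8162) = 8*0.8162 - 5 = 1.5296
Step 3: Compute Lagrangian.
L = 1.1268 + 6*1.5296 = 10.3044


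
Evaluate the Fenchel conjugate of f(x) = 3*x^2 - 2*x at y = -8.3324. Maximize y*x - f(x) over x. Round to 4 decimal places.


f*(y) = sup_x {y*x - a*x^2 - b*x} = sup_x {(y-b)*x - a*x^2}
FOC: (y - b) - 2a*x = 0 => x* = (y - b)/(2a)
x* = (-8.3324 + 2)/(2*3) = -1.0554
f*(-8.3324) = (y-b)^2/(4a) = (-8.3324 + 2)^2/(4*3)
= 40.0993/12 = 3.3416


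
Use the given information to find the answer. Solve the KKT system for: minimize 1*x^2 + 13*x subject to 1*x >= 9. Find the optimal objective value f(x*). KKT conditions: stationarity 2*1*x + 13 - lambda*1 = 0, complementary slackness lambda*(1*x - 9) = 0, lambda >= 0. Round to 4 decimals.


Step 1: Try lambda = 0 (constraint inactive).
x_unc = -13/(2*1) = -6.5
Check: 1*-6.5 = -6.5 < 9 -- violated!
Step 2: Constraint must be active: 1*x = 9
x* = 9/1 = 9.0
lambda = (2*1*9.0 + 13)/1 = 31.0
Step 3: Compute optimal value.
f(x*) = 1*9.0^2 + 13*9.0 = 198.0


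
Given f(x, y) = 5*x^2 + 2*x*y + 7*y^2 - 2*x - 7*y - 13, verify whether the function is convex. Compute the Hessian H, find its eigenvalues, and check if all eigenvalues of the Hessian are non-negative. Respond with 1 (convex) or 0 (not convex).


The Hessian of f(x,y) = 5*x^2 + 2*x*y + 7*y^2 - 2*x - 7*y - 13 is:
H = [[10, 2], [2, 14]]
Trace = 10 + 14 = 24
Determinant = 10*14 - (2)^2 = 136
Discriminant = (24)^2 - 4*136 = 32.0
Eigenvalues: lambda_1 = 9.1716, lambda_2 = 14.8284
The function is convex.

1


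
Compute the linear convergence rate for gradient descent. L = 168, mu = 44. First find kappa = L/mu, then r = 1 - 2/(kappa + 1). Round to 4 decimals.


Step 1: Compute the condition number.
kappa = L/mu = 168/44 = 3.8182
Step 2: Compute the convergence rate.
r = 1 - 2/(kappa + 1) = 1 - 2*mu/(L + mu) = (L - mu)/(L + mu) = 124/212 = 0.5849


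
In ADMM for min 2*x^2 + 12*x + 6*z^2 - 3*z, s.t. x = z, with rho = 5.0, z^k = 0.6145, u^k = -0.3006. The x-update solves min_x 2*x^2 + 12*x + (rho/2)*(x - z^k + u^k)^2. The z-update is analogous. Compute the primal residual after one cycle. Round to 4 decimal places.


ADMM iteration with rho = 5.0, z^k = 0.6145, u^k = -0.3006
Step 1: x-update.
Minimize 2*x^2 + 12*x + (5.0/2)*(x - 0.6145 - 0.3006)^2
FOC: (2*2 + 5.0)*x = -12 + 5.0*(0.6145 + 0.3006)
x^{k+1} = -0.8249
Step 2: z-update.
Minimize 6*z^2 - 3*z + (5.0/2)*(-0.8249 - z - 0.3006)^2
FOC: (2*6 + 5.0)*z = 3 + 5.0*(-0.8249 - 0.3006)
z^{k+1} = -0.1546
Step 3: u-update.
u^{k+1} = -0.3006 - 0.8249 + 0.1546 = -0.971
Step 4: Primal residual = |-0.8249 + 0.1546| = 0.6704


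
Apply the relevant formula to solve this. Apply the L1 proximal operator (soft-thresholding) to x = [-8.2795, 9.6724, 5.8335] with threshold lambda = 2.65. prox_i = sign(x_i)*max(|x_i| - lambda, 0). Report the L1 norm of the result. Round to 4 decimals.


Soft-thresholding with lambda = 2.65:
prox(-8.2795) = sign(-8.2795)*max(|-8.2795| - 2.65, 0) = -5.6295
prox(9.6724) = sign(9.6724)*max(|9.6724| - 2.65, 0) = 7.0224
prox(5.8335) = sign(5.8335)*max(|5.8335| - 2.65, 0) = 3.1835
prox(x) = [-5.6295, 7.0224, 3.1835]
||prox(x)||_1 = 5.6295 + 7.0224 + 3.1835 = 15.8354


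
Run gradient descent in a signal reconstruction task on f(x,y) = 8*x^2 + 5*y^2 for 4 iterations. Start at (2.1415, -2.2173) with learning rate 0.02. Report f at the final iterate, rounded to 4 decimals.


Gradient descent on f(x,y) = 8*x^2 + 5*y^2.
Starting point: (2.1415, -2.2173), alpha = 0.02
Step 1: grad_x = 2*8*2.1415 = 34.264, grad_y = 2*5*-2.2173 = -22.173
  x_1 = 2.1415 - 0.02*34.264 = 1.4562
  y_1 = -2.2173 - 0.02*-22.173 = -1.7738
Step 2: grad_x = 2*8*1.4562 = 23.2995, grad_y = 2*5*-1.7738 = -17.7384
  x_2 = 1.4562 - 0.02*23.2995 = 0.9902
  y_2 = -1.7738 - 0.02*-17.7384 = -1.4191
Step 3: grad_x = 2*8*0.9902 = 15.8437, grad_y = 2*5*-1.4191 = -14.1907
  x_3 = 0.9902 - 0.02*15.8437 = 0.6734
  y_3 = -1.4191 - 0.02*-14.1907 = -1.1353
Step 4: grad_x = 2*8*0.6734 = 10.7737, grad_y = 2*5*-1.1353 = -11.3526
  x_4 = 0.6734 - 0.02*10.7737 = 0.4579
  y_4 = -1.1353 - 0.02*-11.3526 = -0.9082
f(0.4579, -0.9082) = 8*0.4579^2 + 5*(-0.9082)^2 = 5.8014


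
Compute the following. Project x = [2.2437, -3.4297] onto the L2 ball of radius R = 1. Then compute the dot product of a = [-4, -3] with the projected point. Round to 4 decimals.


Step 1: Compute ||x|| (intermediates to 6 decimals).
||x|| = sqrt(2.2437^2 + (-3.4297)^2) = 4.098418
Step 2: Project.
Since ||x|| > R, scale = R/||x|| = 1/4.098418 = 0.243997, proj(x) = scale * x
proj(x) = [0.547456, -0.836837]
Step 3: Dot product.
a^T * proj(x) = -4*0.547456 - 3*(-0.836837) = 0.3207


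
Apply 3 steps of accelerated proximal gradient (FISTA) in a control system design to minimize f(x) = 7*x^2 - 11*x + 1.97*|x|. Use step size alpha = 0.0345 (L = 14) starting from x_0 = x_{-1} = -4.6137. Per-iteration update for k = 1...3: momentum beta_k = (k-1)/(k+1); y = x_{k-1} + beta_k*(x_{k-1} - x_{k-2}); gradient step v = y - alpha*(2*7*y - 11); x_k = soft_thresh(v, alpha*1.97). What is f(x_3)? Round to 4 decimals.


FISTA on f(x) = 7*x^2 - 11*x + 1.97*|x|
L = 14, alpha = 0.0345
Iteration 1: beta = 0.0, y = -4.6137 + 0.0*(-4.6137 + 4.6137) = -4.6137
  grad(y) = -75.5918, v = y - alpha*grad = -2.0058
  prox(v) = soft_thresh(-2.0058, 0.068) = -1.9378
Iteration 2: beta = 0.3333, y = -1.9378 + 0.3333*(-1.9378 + 4.6137) = -1.0459
  grad(y) = -25.642, v = y - alpha*grad = -0.1612
  prox(v) = soft_thresh(-0.1612, 0.068) = -0.0932
Iteration 3: beta = 0.5, y = -0.0932 + 0.5*(-0.0932 + 1.9378) = 0.829
  grad(y) = 0.6066, v = y - alpha*grad = 0.8081
  prox(v) = soft_thresh(0.8081, 0.068) = 0.7402
f(x_3) = 7*0.7402^2 - 11*0.7402 + 1.97*|0.7402| = -2.8488


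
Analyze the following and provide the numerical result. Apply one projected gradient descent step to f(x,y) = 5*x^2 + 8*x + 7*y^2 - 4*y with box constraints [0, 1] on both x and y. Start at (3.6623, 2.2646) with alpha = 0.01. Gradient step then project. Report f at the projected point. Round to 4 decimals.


Step 1: Compute gradient at (3.6623, 2.2646).
grad_x = 2*5*3.6623 + 8 = 44.623
grad_y = 2*7*2.2646 - 4 = 27.7044
Step 2: Gradient step.
x_raw = 3.6623 - 0.01*44.623 = 3.2161
y_raw = 2.2646 - 0.01*27.7044 = 1.9876
Step 3: Project onto [0, 1].
x_proj = clip(3.2161) = 1.0
y_proj = clip(1.9876) = 1.0
Step 4: Evaluate f.
f(1.0, 1.0) = 16.0


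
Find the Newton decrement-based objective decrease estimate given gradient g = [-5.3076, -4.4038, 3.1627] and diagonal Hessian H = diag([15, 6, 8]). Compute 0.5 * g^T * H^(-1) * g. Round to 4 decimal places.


Step 1: H is diagonal, so H^(-1) * g = [-0.3538, -0.734, 0.3953].
Step 2: g^T H^(-1) g = sum_i g_i^2 / H_ii
  = (-5.3076)^2/15 + (-4.4038)^2/6 + (3.1627)^2/8
  = 1.878 + 3.2322 + 1.2503 = 6.3606
Step 3: Objective decrease = 0.5 * g^T H^(-1) g = 3.1803


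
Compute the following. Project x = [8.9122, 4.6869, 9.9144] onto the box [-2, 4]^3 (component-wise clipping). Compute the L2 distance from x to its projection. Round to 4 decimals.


Project each component onto [-2, 4].
clip(8.9122) = 4.0, clip(4.6869) = 4.0, clip(9.9144) = 4.0
Projection = [4.0, 4.0, 4.0]
Squared diffs: [24.1297, 0.4718, 34.9801]
Distance = sqrt(59.5816) = 7.7189


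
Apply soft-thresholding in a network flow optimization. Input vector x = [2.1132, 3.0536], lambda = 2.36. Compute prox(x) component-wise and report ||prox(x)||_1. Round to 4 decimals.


Soft-thresholding with lambda = 2.36:
prox(2.1132) = sign(2.1132)*max(|2.1132| - 2.36, 0) = 0.0
prox(3.0536) = sign(3.0536)*max(|3.0536| - 2.36, 0) = 0.6936
prox(x) = [0.0, 0.6936]
||prox(x)||_1 = 0.0 + 0.6936 = 0.6936


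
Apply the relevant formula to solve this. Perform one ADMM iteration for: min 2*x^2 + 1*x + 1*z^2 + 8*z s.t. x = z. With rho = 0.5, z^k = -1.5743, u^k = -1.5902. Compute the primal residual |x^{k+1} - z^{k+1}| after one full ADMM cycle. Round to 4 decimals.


ADMM iteration with rho = 0.5, z^k = -1.5743, u^k = -1.5902
Step 1: x-update.
Minimize 2*x^2 + 1*x + (0.5/2)*(x + 1.5743 - 1.5902)^2
FOC: (2*2 + 0.5)*x = -1 + 0.5*(-1.5743 + 1.5902)
x^{k+1} = -0.2205
Step 2: z-update.
Minimize 1*z^2 + 8*z + (0.5/2)*(-0.2205 - z - 1.5902)^2
FOC: (2*1 + 0.5)*z = -8 + 0.5*(-0.2205 - 1.5902)
z^{k+1} = -3.5621
Step 3: u-update.
u^{k+1} = -1.5902 - 0.2205 + 3.5621 = 1.7515
Step 4: Primal residual = |-0.2205 + 3.5621| = 3.3417


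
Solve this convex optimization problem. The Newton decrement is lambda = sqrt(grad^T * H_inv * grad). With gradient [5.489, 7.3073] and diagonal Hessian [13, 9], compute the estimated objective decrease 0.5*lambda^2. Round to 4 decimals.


Step 1: H is diagonal, so H^(-1) * g = [0.4222, 0.8119].
Step 2: g^T H^(-1) g = sum_i g_i^2 / H_ii
  = (5.489)^2/13 + (7.3073)^2/9
  = 2.3176 + 5.933 = 8.2506
Step 3: Objective decrease = 0.5 * g^T H^(-1) g = 4.1253


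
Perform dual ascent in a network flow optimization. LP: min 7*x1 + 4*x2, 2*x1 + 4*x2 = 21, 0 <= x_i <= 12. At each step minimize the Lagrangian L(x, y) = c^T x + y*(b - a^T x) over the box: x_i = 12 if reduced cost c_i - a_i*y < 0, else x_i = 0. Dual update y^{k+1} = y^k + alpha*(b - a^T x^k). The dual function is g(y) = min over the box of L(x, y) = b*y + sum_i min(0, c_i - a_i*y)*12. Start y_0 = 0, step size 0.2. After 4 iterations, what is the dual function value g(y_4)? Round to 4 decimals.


Dual ascent for LP: min 7*x1 + 4*x2, 2*x1 + 4*x2 = 21, 0 <= x_i <= 12
Step 1: y^k = 0.0, reduced costs: (7.0, 4.0)
  x^k = (0.0, 0.0), subgradient = b - a^T x = 21.0
  y^{k+1} = 0.0 + 0.2*21.0 = 4.2
Step 2: y^k = 4.2, reduced costs: (-1.4, -12.8)
  x^k = (12.0, 12.0), subgradient = b - a^T x = -51.0
  y^{k+1} = 4.2 + 0.2*-51.0 = -6.0
Step 3: y^k = -6.0, reduced costs: (19.0, 28.0)
  x^k = (0.0, 0.0), subgradient = b - a^T x = 21.0
  y^{k+1} = -6.0 + 0.2*21.0 = -1.8
Step 4: y^k = -1.8, reduced costs: (10.6, 11.2)
  x^k = (0.0, 0.0), subgradient = b - a^T x = 21.0
  y^{k+1} = -1.8 + 0.2*21.0 = 2.4
Dual objective at y_4 = 2.4: reduced costs (2.2, -5.6), box minimizer x = (0.0, 12.0)
g(y_4) = b*y + (c1 - a1*y)*x1 + (c2 - a2*y)*x2 = 21*2.4 + 2.2*0.0 + (-5.6)*12.0 = 50.4 + 0.0 - 67.2 = -16.8


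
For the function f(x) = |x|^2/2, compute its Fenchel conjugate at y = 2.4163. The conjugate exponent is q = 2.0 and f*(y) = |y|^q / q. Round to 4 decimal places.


The conjugate exponent q satisfies 1/p + 1/q = 1.
p = 2, so q = 2/(2 - 1) = 2.0
|y|^q = 2.4163^2.0 = 5.8385
f*(2.4163) = 5.8385 / 2.0 = 2.9193


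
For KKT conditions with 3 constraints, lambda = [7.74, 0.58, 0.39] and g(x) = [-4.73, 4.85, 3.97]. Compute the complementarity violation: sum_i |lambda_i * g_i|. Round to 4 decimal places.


KKT complementary slackness check:
lambda_1 * g_1 = 7.74 * -4.73 = -36.6102
lambda_2 * g_2 = 0.58 * 4.85 = 2.813
lambda_3 * g_3 = 0.39 * 3.97 = 1.5483
Total violation = 36.6102 + 2.813 + 1.5483 = 40.9715


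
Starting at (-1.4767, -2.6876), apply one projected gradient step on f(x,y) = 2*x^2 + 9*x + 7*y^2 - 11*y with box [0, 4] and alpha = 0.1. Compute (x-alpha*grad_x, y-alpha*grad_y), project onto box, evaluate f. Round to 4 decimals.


Step 1: Compute gradient at (-1.4767, -2.6876).
grad_x = 2*2*-1.4767 + 9 = 3.0932
grad_y = 2*7*-2.6876 - 11 = -48.6264
Step 2: Gradient step.
x_raw = -1.4767 - 0.1*3.0932 = -1.786
y_raw = -2.6876 - 0.1*-48.6264 = 2.175
Step 3: Project onto [0, 4].
x_proj = clip(-1.786) = 0.0
y_proj = clip(2.175) = 2.175
Step 4: Evaluate f.
f(0.0, 2.175) = 9.1902


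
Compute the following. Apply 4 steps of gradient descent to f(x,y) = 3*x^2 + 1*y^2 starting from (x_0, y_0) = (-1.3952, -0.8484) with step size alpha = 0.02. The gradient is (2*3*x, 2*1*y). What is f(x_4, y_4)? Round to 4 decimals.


Gradient descent on f(x,y) = 3*x^2 + 1*y^2.
Starting point: (-1.3952, -0.8484), alpha = 0.02
Step 1: grad_x = 2*3*-1.3952 = -8.3712, grad_y = 2*1*-0.8484 = -1.6968
  x_1 = -1.3952 - 0.02*-8.3712 = -1.2278
  y_1 = -0.8484 - 0.02*-1.6968 = -0.8145
Step 2: grad_x = 2*3*-1.2278 = -7.3667, grad_y = 2*1*-0.8145 = -1.6289
  x_2 = -1.2278 - 0.02*-7.3667 = -1.0804
  y_2 = -0.8145 - 0.02*-1.6289 = -0.7819
Step 3: grad_x = 2*3*-1.0804 = -6.4827, grad_y = 2*1*-0.7819 = -1.5638
  x_3 = -1.0804 - 0.02*-6.4827 = -0.9508
  y_3 = -0.7819 - 0.02*-1.5638 = -0.7506
Step 4: grad_x = 2*3*-0.9508 = -5.7047, grad_y = 2*1*-0.7506 = -1.5012
  x_4 = -0.9508 - 0.02*-5.7047 = -0.8367
  y_4 = -0.7506 - 0.02*-1.5012 = -0.7206
f(-0.8367, -0.7206) = 3*(-0.8367)^2 + 1*(-0.7206)^2 = 2.6194


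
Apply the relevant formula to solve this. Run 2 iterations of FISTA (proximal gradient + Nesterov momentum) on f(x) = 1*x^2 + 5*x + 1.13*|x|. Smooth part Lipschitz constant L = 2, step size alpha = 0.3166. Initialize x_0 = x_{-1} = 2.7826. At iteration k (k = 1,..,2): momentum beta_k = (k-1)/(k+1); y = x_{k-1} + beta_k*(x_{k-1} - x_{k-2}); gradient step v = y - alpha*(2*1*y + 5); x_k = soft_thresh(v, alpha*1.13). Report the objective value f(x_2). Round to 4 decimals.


FISTA on f(x) = 1*x^2 + 5*x + 1.13*|x|
L = 2, alpha = 0.3166
Iteration 1: beta = 0.0, y = 2.7826 + 0.0*(2.7826 - 2.7826) = 2.7826
  grad(y) = 10.5652, v = y - alpha*grad = -0.5623
  prox(v) = soft_thresh(-0.5623, 0.3578) = -0.2046
Iteration 2: beta = 0.3333, y = -0.2046 + 0.3333*(-0.2046 - 2.7826) = -1.2003
  grad(y) = 2.5994, v = y - alpha*grad = -2.0233
  prox(v) = soft_thresh(-2.0233, 0.3578) = -1.6655
f(x_2) = 1*(-1.6655)^2 + 5*(-1.6655) + 1.13*|-1.6655| = -3.6716


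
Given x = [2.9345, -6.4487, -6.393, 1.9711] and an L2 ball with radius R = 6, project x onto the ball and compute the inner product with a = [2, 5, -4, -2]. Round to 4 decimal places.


Step 1: Compute ||x|| (intermediates to 6 decimals).
||x|| = sqrt(2.9345^2 + (-6.4487)^2 + (-6.393)^2 + 1.9711^2) = 9.744368
Step 2: Project.
Since ||x|| > R, scale = R/||x|| = 6/9.744368 = 0.61574, proj(x) = scale * x
proj(x) = [1.806889, -3.970723, -3.936426, 1.213685]
Step 3: Dot product.
a^T * proj(x) = 2*1.806889 + 5*(-3.970723) - 4*(-3.936426) - 2*1.213685 = -2.9215


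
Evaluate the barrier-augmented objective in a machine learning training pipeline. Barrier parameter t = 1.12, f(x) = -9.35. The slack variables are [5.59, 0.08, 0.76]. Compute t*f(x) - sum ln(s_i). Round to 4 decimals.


Step 1: Compute log-barrier.
ln values: [1.721, -2.5257, -0.2744]
phi = -(1.721 - 2.5257 - 0.2744) = 1.0792
Step 2: Compute augmented objective.
t*f(x) = 1.12*-9.35 = -10.472
Total = -10.472 + 1.0792 = -9.3928


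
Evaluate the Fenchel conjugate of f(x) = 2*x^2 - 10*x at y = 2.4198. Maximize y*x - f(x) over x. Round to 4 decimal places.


f*(y) = sup_x {y*x - a*x^2 - b*x} = sup_x {(y-b)*x - a*x^2}
FOC: (y - b) - 2a*x = 0 => x* = (y - b)/(2a)
x* = (2.4198 + 10)/(2*2) = 3.105
f*(2.4198) = (y-b)^2/(4a) = (2.4198 + 10)^2/(4*2)
= 154.2514/8 = 19.2814


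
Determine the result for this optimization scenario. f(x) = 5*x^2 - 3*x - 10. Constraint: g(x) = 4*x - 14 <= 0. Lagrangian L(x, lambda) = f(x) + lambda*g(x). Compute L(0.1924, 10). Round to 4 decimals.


Step 1: Evaluate f(x).
f(0.1924) = 5*0.1924^2 - 3*0.1924 - 10 = -10.3921
Step 2: Evaluate g(x).
g(0.1924) = 4*0.1924 - 14 = -13.2304
Step 3: Compute Lagrangian.
L = -10.3921 + 10*-13.2304 = -142.6961


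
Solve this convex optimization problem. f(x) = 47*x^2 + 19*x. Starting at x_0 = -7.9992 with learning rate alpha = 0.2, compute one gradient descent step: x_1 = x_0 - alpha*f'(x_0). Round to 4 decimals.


We compute the gradient at x_0 and apply the update.
f'(x) = 94*x + 19
f'(-7.9992) = 94*-7.9992 + 19 = -732.9248
x_1 = -7.9992 - 0.2*-732.9248 = 138.5858


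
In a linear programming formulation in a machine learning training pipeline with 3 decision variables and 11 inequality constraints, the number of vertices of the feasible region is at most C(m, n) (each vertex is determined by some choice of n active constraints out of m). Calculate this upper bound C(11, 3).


Each vertex corresponds to some choice of n active constraints out of m, so the number of vertices is at most C(m, n) = m! / (n!(m-n)!).
m = 11, n = 3
Numerator: 11 * 10 * 9
Denominator: 3! = 6
C(11, 3) = 165


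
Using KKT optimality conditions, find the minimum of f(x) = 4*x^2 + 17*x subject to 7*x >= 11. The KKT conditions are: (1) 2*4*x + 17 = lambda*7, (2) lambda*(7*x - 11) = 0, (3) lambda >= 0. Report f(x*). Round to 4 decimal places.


Step 1: Try lambda = 0 (constraint inactive).
x_unc = -17/(2*4) = -2.125
Check: 7*-2.125 = -14.875 < 11 -- violated!
Step 2: Constraint must be active: 7*x = 11
x* = 11/7 = 1.5714 (rounded; the exact value 11/7 is used below)
lambda = (2*4*(11/7) + 17)/7 = 4.2245
Step 3: Compute optimal value.
f(x*) = 4*(11/7)^2 + 17*(11/7) = 36.5918


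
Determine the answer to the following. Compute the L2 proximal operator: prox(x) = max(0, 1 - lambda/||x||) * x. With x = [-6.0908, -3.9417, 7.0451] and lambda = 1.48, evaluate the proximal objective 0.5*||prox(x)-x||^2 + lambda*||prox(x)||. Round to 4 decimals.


Step 1: Compute ||x||.
||x|| = 10.1128
Step 2: Compute scaling factor.
scale = max(0, 1 - 1.48/10.1128) = 0.8537
Step 3: prox(x) = [-5.1994, -3.3648, 6.0141]
||prox(x)|| = 8.6328
Step 4: Proximal objective.
0.5*||prox-x||^2 = 1.0952
lambda*||prox|| = 12.7765
Total = 13.8717


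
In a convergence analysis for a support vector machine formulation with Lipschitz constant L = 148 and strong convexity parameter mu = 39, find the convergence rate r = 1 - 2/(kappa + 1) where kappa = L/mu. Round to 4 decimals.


Step 1: Compute the condition number.
kappa = L/mu = 148/39 = 3.7949
Step 2: Compute the convergence rate.
r = 1 - 2/(kappa + 1) = 1 - 2*mu/(L + mu) = (L - mu)/(L + mu) = 109/187 = 0.5829


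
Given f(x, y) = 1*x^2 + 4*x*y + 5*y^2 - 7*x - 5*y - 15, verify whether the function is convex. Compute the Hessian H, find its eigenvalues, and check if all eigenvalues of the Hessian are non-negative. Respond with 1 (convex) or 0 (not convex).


The Hessian of f(x,y) = 1*x^2 + 4*x*y + 5*y^2 - 7*x - 5*y - 15 is:
H = [[2, 4], [4, 10]]
Trace = 2 + 10 = 12
Determinant = 2*10 - (4)^2 = 4
Discriminant = (12)^2 - 4*4 = 128.0
Eigenvalues: lambda_1 = 0.3431, lambda_2 = 11.6569
The function is convex.

1


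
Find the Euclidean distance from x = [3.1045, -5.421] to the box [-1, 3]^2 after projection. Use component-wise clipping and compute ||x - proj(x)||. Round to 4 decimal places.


Project each component onto [-1, 3].
clip(3.1045) = 3.0, clip(-5.421) = -1.0
Projection = [3.0, -1.0]
Squared diffs: [0.0109, 19.5452]
Distance = sqrt(19.5561) = 4.4222


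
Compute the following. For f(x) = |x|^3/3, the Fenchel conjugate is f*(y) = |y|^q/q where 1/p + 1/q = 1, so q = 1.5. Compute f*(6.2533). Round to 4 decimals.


The conjugate exponent q satisfies 1/p + 1/q = 1.
p = 3, so q = 3/(3 - 1) = 1.5
|y|^q = 6.2533^1.5 = 15.6374
f*(6.2533) = 15.6374 / 1.5 = 10.4249


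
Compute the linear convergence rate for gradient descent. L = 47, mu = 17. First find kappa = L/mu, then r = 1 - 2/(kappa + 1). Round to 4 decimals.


Step 1: Compute the condition number.
kappa = L/mu = 47/17 = 2.7647
Step 2: Compute the convergence rate.
r = 1 - 2/(kappa + 1) = 1 - 2*mu/(L + mu) = (L - mu)/(L + mu) = 30/64 = 0.4688


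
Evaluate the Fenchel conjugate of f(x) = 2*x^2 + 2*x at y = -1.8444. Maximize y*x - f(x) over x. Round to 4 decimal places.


f*(y) = sup_x {y*x - a*x^2 - b*x} = sup_x {(y-b)*x - a*x^2}
FOC: (y - b) - 2a*x = 0 => x* = (y - b)/(2a)
x* = (-1.8444 - 2)/(2*2) = -0.9611
f*(-1.8444) = (y-b)^2/(4a) = (-1.8444 - 2)^2/(4*2)
= 14.7794/8 = 1.8474


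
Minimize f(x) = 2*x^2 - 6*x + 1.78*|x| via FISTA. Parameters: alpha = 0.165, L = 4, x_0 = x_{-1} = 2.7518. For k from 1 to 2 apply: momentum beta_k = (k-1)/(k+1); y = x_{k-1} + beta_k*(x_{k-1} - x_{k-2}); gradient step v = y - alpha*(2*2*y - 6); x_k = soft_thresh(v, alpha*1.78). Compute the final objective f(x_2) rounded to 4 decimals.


FISTA on f(x) = 2*x^2 - 6*x + 1.78*|x|
L = 4, alpha = 0.165
Iteration 1: beta = 0.0, y = 2.7518 + 0.0*(2.7518 - 2.7518) = 2.7518
  grad(y) = 5.0072, v = y - alpha*grad = 1.9256
  prox(v) = soft_thresh(1.9256, 0.2937) = 1.6319
Iteration 2: beta = 0.3333, y = 1.6319 + 0.3333*(1.6319 - 2.7518) = 1.2586
  grad(y) = -0.9655, v = y - alpha*grad = 1.4179
  prox(v) = soft_thresh(1.4179, 0.2937) = 1.1242
f(x_2) = 2*1.1242^2 - 6*1.1242 + 1.78*|1.1242| = -2.2165


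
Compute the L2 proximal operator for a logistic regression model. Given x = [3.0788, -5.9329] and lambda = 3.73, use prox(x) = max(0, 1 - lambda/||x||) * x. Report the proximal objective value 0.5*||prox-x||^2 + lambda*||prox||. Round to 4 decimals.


Step 1: Compute ||x||.
||x|| = 6.6842
Step 2: Compute scaling factor.
scale = max(0, 1 - 3.73/6.6842) = 0.442
Step 3: prox(x) = [1.3607, -2.6221]
||prox(x)|| = 2.9542
Step 4: Proximal objective.
0.5*||prox-x||^2 = 6.9565
lambda*||prox|| = 11.0192
Total = 17.9756


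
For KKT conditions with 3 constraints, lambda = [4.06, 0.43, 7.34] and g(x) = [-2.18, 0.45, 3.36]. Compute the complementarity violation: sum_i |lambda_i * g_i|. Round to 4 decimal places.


KKT complementary slackness check:
lambda_1 * g_1 = 4.06 * -2.18 = -8.8508
lambda_2 * g_2 = 0.43 * 0.45 = 0.1935
lambda_3 * g_3 = 7.34 * 3.36 = 24.6624
Total violation = 8.8508 + 0.1935 + 24.6624 = 33.7067


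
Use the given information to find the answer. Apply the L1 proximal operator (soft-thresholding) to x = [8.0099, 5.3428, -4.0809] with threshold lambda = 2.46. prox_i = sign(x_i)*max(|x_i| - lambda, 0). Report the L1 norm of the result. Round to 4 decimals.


Soft-thresholding with lambda = 2.46:
prox(8.0099) = sign(8.0099)*max(|8.0099| - 2.46, 0) = 5.5499
prox(5.3428) = sign(5.3428)*max(|5.3428| - 2.46, 0) = 2.8828
prox(-4.0809) = sign(-4.0809)*max(|-4.0809| - 2.46, 0) = -1.6209
prox(x) = [5.5499, 2.8828, -1.6209]
||prox(x)||_1 = 5.5499 + 2.8828 + 1.6209 = 10.0536


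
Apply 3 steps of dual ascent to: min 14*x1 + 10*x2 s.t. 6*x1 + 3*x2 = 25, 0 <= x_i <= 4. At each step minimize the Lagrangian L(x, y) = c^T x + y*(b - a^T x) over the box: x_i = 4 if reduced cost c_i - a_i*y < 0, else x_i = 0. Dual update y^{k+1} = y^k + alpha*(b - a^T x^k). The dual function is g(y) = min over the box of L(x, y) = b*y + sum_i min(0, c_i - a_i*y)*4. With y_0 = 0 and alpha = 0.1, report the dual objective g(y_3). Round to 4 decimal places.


Dual ascent for LP: min 14*x1 + 10*x2, 6*x1 + 3*x2 = 25, 0 <= x_i <= 4
Step 1: y^k = 0.0, reduced costs: (14.0, 10.0)
  x^k = (0.0, 0.0), subgradient = b - a^T x = 25.0
  y^{k+1} = 0.0 + 0.1*25.0 = 2.5
Step 2: y^k = 2.5, reduced costs: (-1.0, 2.5)
  x^k = (4.0, 0.0), subgradient = b - a^T x = 1.0
  y^{k+1} = 2.5 + 0.1*1.0 = 2.6
Step 3: y^k = 2.6, reduced costs: (-1.6, 2.2)
  x^k = (4.0, 0.0), subgradient = b - a^T x = 1.0
  y^{k+1} = 2.6 + 0.1*1.0 = 2.7
Dual objective at y_3 = 2.7: reduced costs (-2.2, 1.9), box minimizer x = (4.0, 0.0)
g(y_3) = b*y + (c1 - a1*y)*x1 + (c2 - a2*y)*x2 = 25*2.7 + (-2.2)*4.0 + 1.9*0.0 = 67.5 - 8.8 + 0.0 = 58.7


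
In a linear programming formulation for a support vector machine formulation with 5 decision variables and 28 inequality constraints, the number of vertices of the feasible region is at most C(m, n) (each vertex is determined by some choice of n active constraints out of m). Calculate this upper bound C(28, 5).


Each vertex corresponds to some choice of n active constraints out of m, so the number of vertices is at most C(m, n) = m! / (n!(m-n)!).
m = 28, n = 5
Numerator: 28 * 27 * 26 * 25 * 24
Denominator: 5! = 120
C(28, 5) = 98280


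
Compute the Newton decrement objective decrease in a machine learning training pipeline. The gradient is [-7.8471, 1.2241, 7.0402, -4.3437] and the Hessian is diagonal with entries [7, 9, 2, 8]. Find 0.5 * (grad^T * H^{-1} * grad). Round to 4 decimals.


Step 1: H is diagonal, so H^(-1) * g = [-1.121, 0.136, 3.5201, -0.543].
Step 2: g^T H^(-1) g = sum_i g_i^2 / H_ii
  = (-7.8471)^2/7 + (1.2241)^2/9 + (7.0402)^2/2 + (-4.3437)^2/8
  = 8.7967 + 0.1665 + 24.7822 + 2.3585 = 36.1039
Step 3: Objective decrease = 0.5 * g^T H^(-1) g = 18.0519


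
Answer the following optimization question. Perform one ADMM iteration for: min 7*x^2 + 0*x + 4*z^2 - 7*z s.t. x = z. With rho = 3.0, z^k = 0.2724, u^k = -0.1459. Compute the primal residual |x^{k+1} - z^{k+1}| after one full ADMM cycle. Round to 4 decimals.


ADMM iteration with rho = 3.0, z^k = 0.2724, u^k = -0.1459
Step 1: x-update.
Minimize 7*x^2 + 0*x + (3.0/2)*(x - 0.2724 - 0.1459)^2
FOC: (2*7 + 3.0)*x = 0 + 3.0*(0.2724 + 0.1459)
x^{k+1} = 0.0738
Step 2: z-update.
Minimize 4*z^2 - 7*z + (3.0/2)*(0.0738 - z - 0.1459)^2
FOC: (2*4 + 3.0)*z = 7 + 3.0*(0.0738 - 0.1459)
z^{k+1} = 0.6167
Step 3: u-update.
u^{k+1} = -0.1459 + 0.0738 - 0.6167 = -0.6888
Step 4: Primal residual = |0.0738 - 0.6167| = 0.5429


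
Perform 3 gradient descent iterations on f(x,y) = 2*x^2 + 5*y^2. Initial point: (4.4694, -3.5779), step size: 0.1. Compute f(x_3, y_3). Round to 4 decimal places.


Gradient descent on f(x,y) = 2*x^2 + 5*y^2.
Starting point: (4.4694, -3.5779), alpha = 0.1
Step 1: grad_x = 2*2*4.4694 = 17.8776, grad_y = 2*5*-3.5779 = -35.779
  x_1 = 4.4694 - 0.1*17.8776 = 2.6816
  y_1 = -3.5779 - 0.1*-35.779 = 0.0
Step 2: grad_x = 2*2*2.6816 = 10.7266, grad_y = 2*5*0.0 = 0.0
  x_2 = 2.6816 - 0.1*10.7266 = 1.609
  y_2 = 0.0 - 0.1*0.0 = 0.0
Step 3: grad_x = 2*2*1.609 = 6.4359, grad_y = 2*5*0.0 = 0.0
  x_3 = 1.609 - 0.1*6.4359 = 0.9654
  y_3 = 0.0 - 0.1*0.0 = 0.0
f(0.9654, 0.0) = 2*0.9654^2 + 5*0.0^2 = 1.864


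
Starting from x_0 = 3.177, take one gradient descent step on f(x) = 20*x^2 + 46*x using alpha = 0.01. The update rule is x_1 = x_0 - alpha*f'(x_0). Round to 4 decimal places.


We compute the gradient at x_0 and apply the update.
f'(x) = 40*x + 46
f'(3.177) = 40*3.177 + 46 = 173.08
x_1 = 3.177 - 0.01*173.08 = 1.4462


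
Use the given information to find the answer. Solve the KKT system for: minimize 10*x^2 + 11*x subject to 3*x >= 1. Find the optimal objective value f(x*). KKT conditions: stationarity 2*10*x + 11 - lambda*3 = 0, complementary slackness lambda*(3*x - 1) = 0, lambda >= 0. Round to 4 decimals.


Step 1: Try lambda = 0 (constraint inactive).
x_unc = -11/(2*10) = -0.55
Check: 3*-0.55 = -1.65 < 1 -- violated!
Step 2: Constraint must be active: 3*x = 1
x* = 1/3 = 0.3333 (rounded; the exact value 1/3 is used below)
lambda = (2*10*(1/3) + 11)/3 = 5.8889
Step 3: Compute optimal value.
f(x*) = 10*(1/3)^2 + 11*(1/3) = 4.7778


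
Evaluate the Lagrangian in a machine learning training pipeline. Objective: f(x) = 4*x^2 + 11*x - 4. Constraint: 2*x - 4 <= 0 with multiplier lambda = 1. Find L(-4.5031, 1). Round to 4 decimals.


Step 1: Evaluate f(x).
f(-4.5031) = 4*(-4.5031)^2 + 11*(-4.5031) - 4 = 27.5775
Step 2: Evaluate g(x).
g(-4.5031) = 2*-4.5031 - 4 = -13.0062
Step 3: Compute Lagrangian.
L = 27.5775 + 1*-13.0062 = 14.5713


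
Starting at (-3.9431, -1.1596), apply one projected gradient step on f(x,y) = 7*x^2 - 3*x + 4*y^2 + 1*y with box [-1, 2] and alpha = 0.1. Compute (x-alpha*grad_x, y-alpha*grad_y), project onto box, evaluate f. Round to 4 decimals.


Step 1: Compute gradient at (-3.9431, -1.1596).
grad_x = 2*7*-3.9431 - 3 = -58.2034
grad_y = 2*4*-1.1596 + 1 = -8.2768
Step 2: Gradient step.
x_raw = -3.9431 - 0.1*-58.2034 = 1.8772
y_raw = -1.1596 - 0.1*-8.2768 = -0.3319
Step 3: Project onto [-1, 2].
x_proj = clip(1.8772) = 1.8772
y_proj = clip(-0.3319) = -0.3319
Step 4: Evaluate f.
f(1.8772, -0.3319) = 19.1453


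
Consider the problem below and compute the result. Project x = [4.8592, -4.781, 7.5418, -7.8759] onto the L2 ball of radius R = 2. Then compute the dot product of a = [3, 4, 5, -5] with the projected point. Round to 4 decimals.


Step 1: Compute ||x|| (intermediates to 6 decimals).
||x|| = sqrt(4.8592^2 + (-4.781)^2 + 7.5418^2 + (-7.8759)^2) = 12.859951
Step 2: Project.
Since ||x|| > R, scale = R/||x|| = 2/12.859951 = 0.155522, proj(x) = scale * x
proj(x) = [0.755713, -0.743551, 1.172916, -1.224876]
Step 3: Dot product.
a^T * proj(x) = 3*0.755713 + 4*(-0.743551) + 5*1.172916 - 5*(-1.224876) = 11.2819


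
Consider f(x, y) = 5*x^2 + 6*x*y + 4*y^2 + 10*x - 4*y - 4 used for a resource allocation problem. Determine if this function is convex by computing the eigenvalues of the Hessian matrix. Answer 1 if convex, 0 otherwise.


The Hessian of f(x,y) = 5*x^2 + 6*x*y + 4*y^2 + 10*x - 4*y - 4 is:
H = [[10, 6], [6, 8]]
Trace = 10 + 8 = 18
Determinant = 10*8 - (6)^2 = 44
Discriminant = (18)^2 - 4*44 = 148.0
Eigenvalues: lambda_1 = 2.9172, lambda_2 = 15.0828
The function is convex.

1


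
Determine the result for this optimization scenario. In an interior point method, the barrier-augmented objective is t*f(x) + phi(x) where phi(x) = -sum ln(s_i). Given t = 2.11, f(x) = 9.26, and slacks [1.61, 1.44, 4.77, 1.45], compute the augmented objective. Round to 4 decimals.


Step 1: Compute log-barrier.
ln values: [0.4762, 0.3646, 1.5623, 0.3716]
phi = -(0.4762 + 0.3646 + 1.5623 + 0.3716) = -2.7748
Step 2: Compute augmented objective.
t*f(x) = 2.11*9.26 = 19.5386
Total = 19.5386 - 2.7748 = 16.7638


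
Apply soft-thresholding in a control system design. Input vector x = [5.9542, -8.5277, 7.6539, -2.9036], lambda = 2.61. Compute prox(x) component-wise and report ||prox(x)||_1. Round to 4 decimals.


Soft-thresholding with lambda = 2.61:
prox(5.9542) = sign(5.9542)*max(|5.9542| - 2.61, 0) = 3.3442
prox(-8.5277) = sign(-8.5277)*max(|-8.5277| - 2.61, 0) = -5.9177
prox(7.6539) = sign(7.6539)*max(|7.6539| - 2.61, 0) = 5.0439
prox(-2.9036) = sign(-2.9036)*max(|-2.9036| - 2.61, 0) = -0.2936
prox(x) = [3.3442, -5.9177, 5.0439, -0.2936]
||prox(x)||_1 = 3.3442 + 5.9177 + 5.0439 + 0.2936 = 14.5994


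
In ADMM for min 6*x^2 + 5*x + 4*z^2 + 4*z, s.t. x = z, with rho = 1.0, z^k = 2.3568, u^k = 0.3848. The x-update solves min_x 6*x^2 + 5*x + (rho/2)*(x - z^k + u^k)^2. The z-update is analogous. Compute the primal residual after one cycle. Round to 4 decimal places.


ADMM iteration with rho = 1.0, z^k = 2.3568, u^k = 0.3848
Step 1: x-update.
Minimize 6*x^2 + 5*x + (1.0/2)*(x - 2.3568 + 0.3848)^2
FOC: (2*6 + 1.0)*x = -5 + 1.0*(2.3568 - 0.3848)
x^{k+1} = -0.2329
Step 2: z-update.
Minimize 4*z^2 + 4*z + (1.0/2)*(-0.2329 - z + 0.3848)^2
FOC: (2*4 + 1.0)*z = -4 + 1.0*(-0.2329 + 0.3848)
z^{k+1} = -0.4276
Step 3: u-update.
u^{k+1} = 0.3848 - 0.2329 + 0.4276 = 0.5794
Step 4: Primal residual = |-0.2329 + 0.4276| = 0.1946


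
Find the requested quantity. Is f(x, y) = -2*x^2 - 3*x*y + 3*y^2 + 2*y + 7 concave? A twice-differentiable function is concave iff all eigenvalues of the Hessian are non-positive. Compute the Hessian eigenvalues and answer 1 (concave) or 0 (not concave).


The Hessian of f(x,y) = -2*x^2 - 3*x*y + 3*y^2 + 2*y + 7 is:
H = [[-4, -3], [-3, 6]]
Trace = -4 + 6 = 2
Determinant = -4*6 - (-3)^2 = -33
Discriminant = (2)^2 - 4*-33 = 136.0
Eigenvalues: lambda_1 = -4.831, lambda_2 = 6.831
The function is not concave.

0


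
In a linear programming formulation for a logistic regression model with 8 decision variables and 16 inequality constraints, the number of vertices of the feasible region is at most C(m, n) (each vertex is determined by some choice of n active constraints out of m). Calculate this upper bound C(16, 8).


Each vertex corresponds to some choice of n active constraints out of m, so the number of vertices is at most C(m, n) = m! / (n!(m-n)!).
m = 16, n = 8
Numerator: 16 * 15 * 14 * 13 * 12 * 11 * 10 * 9
Denominator: 8! = 40320
C(16, 8) = 12870


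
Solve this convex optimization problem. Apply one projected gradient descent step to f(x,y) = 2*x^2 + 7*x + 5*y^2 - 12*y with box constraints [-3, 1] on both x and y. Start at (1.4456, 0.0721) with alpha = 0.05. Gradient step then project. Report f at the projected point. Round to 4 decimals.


Step 1: Compute gradient at (1.4456, 0.0721).
grad_x = 2*2*1.4456 + 7 = 12.7824
grad_y = 2*5*0.0721 - 12 = -11.279
Step 2: Gradient step.
x_raw = 1.4456 - 0.05*12.7824 = 0.8065
y_raw = 0.0721 - 0.05*-11.279 = 0.6361
Step 3: Project onto [-3, 1].
x_proj = clip(0.8065) = 0.8065
y_proj = clip(0.6361) = 0.6361
Step 4: Evaluate f.
f(0.8065, 0.6361) = 1.3364


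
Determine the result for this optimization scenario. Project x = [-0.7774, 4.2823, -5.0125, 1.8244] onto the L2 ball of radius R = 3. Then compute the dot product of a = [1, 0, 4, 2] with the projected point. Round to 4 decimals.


Step 1: Compute ||x|| (intermediates to 6 decimals).
||x|| = sqrt((-0.7774)^2 + 4.2823^2 + (-5.0125)^2 + 1.8244^2) = 6.884478
Step 2: Project.
Since ||x|| > R, scale = R/||x|| = 3/6.884478 = 0.435763, proj(x) = scale * x
proj(x) = [-0.338762, 1.866068, -2.184262, 0.795006]
Step 3: Dot product.
a^T * proj(x) = 1*(-0.338762) + 0*1.866068 + 4*(-2.184262) + 2*0.795006 = -7.4858


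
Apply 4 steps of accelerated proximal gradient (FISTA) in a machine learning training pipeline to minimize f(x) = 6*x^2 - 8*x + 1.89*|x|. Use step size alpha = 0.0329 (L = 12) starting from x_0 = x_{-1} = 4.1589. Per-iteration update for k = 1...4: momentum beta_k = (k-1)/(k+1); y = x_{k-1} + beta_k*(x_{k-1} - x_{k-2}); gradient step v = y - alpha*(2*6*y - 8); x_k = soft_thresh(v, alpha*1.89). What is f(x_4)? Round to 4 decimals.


FISTA on f(x) = 6*x^2 - 8*x + 1.89*|x|
L = 12, alpha = 0.0329
Iteration 1: beta = 0.0, y = 4.1589 + 0.0*(4.1589 - 4.1589) = 4.1589
  grad(y) = 41.9068, v = y - alpha*grad = 2.7802
  prox(v) = soft_thresh(2.7802, 0.0622) = 2.718
Iteration 2: beta = 0.3333, y = 2.718 + 0.3333*(2.718 - 4.1589) = 2.2377
  grad(y) = 18.8522, v = y - alpha*grad = 1.6174
  prox(v) = soft_thresh(1.6174, 0.0622) = 1.5553
Iteration 3: beta = 0.5, y = 1.5553 + 0.5*(1.5553 - 2.718) = 0.9739
  grad(y) = 3.6868, v = y - alpha*grad = 0.8526
  prox(v) = soft_thresh(0.8526, 0.0622) = 0.7904
Iteration 4: beta = 0.6, y = 0.7904 + 0.6*(0.7904 - 1.5553) = 0.3315
  grad(y) = -4.0217, v = y - alpha*grad = 0.4638
  prox(v) = soft_thresh(0.4638, 0.0622) = 0.4017
f(x_4) = 6*0.4017^2 - 8*0.4017 + 1.89*|0.4017| = -1.4862


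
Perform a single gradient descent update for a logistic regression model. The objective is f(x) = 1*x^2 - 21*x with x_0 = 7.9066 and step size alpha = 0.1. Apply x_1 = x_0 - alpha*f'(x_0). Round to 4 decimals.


We compute the gradient at x_0 and apply the update.
f'(x) = 2*x - 21
f'(7.9066) = 2*7.9066 - 21 = -5.1868
x_1 = 7.9066 - 0.1*-5.1868 = 8.4253


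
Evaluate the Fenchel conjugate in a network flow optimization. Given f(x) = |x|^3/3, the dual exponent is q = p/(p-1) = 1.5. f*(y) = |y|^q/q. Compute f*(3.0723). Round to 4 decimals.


The conjugate exponent q satisfies 1/p + 1/q = 1.
p = 3, so q = 3/(3 - 1) = 1.5
|y|^q = 3.0723^1.5 = 5.3851
f*(3.0723) = 5.3851 / 1.5 = 3.5901


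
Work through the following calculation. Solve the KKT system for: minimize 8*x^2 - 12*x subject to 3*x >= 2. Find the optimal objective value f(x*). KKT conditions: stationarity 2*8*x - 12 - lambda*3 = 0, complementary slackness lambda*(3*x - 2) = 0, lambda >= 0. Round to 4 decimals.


Step 1: Try lambda = 0 (constraint inactive).
Stationarity: 2*8*x - 12 = 0
x* = 12/(2*8) = 0.75
Check constraint: 3*0.75 = 2.25 >= 2 -- satisfied.
Step 2: Compute optimal value.
f(x*) = 8*0.75^2 - 12*0.75 = -4.5


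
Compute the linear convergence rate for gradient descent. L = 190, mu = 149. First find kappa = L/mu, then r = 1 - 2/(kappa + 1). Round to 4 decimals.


Step 1: Compute the condition number.
kappa = L/mu = 190/149 = 1.2752
Step 2: Compute the convergence rate.
r = 1 - 2/(kappa + 1) = 1 - 2*mu/(L + mu) = (L - mu)/(L + mu) = 41/339 = 0.1209


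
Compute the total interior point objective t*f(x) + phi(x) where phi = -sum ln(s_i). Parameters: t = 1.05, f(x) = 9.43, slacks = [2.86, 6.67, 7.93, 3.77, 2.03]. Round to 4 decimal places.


Step 1: Compute log-barrier.
ln values: [1.0508, 1.8976, 2.0707, 1.3271, 0.708]
phi = -(1.0508 + 1.8976 + 2.0707 + 1.3271 + 0.708) = -7.0542
Step 2: Compute augmented objective.
t*f(x) = 1.05*9.43 = 9.9015
Total = 9.9015 - 7.0542 = 2.8473


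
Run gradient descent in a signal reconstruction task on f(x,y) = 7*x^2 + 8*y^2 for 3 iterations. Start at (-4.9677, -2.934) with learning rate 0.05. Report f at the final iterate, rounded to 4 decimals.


Gradient descent on f(x,y) = 7*x^2 + 8*y^2.
Starting point: (-4.9677, -2.934), alpha = 0.05
Step 1: grad_x = 2*7*-4.9677 = -69.5478, grad_y = 2*8*-2.934 = -46.944
  x_1 = -4.9677 - 0.05*-69.5478 = -1.4903
  y_1 = -2.934 - 0.05*-46.944 = -0.5868
Step 2: grad_x = 2*7*-1.4903 = -20.8643, grad_y = 2*8*-0.5868 = -9.3888
  x_2 = -1.4903 - 0.05*-20.8643 = -0.4471
  y_2 = -0.5868 - 0.05*-9.3888 = -0.1174
Step 3: grad_x = 2*7*-0.4471 = -6.2593, grad_y = 2*8*-0.1174 = -1.8778
  x_3 = -0.4471 - 0.05*-6.2593 = -0.1341
  y_3 = -0.1174 - 0.05*-1.8778 = -0.0235
f(-0.1341, -0.0235) = 7*(-0.1341)^2 + 8*(-0.0235)^2 = 0.1303


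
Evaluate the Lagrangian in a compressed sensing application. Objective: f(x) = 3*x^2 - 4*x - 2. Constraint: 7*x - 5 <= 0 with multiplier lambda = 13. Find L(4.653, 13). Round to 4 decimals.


Step 1: Evaluate f(x).
f(4.653) = 3*4.653^2 - 4*4.653 - 2 = 44.3392
Step 2: Evaluate g(x).
g(4.653) = 7*4.653 - 5 = 27.571
Step 3: Compute Lagrangian.
L = 44.3392 + 13*27.571 = 402.7622


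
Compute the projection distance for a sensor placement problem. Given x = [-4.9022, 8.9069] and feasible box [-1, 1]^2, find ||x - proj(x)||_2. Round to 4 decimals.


Project each component onto [-1, 1].
clip(-4.9022) = -1.0, clip(8.9069) = 1.0
Projection = [-1.0, 1.0]
Squared diffs: [15.2272, 62.5191]
Distance = sqrt(77.7463) = 8.8174


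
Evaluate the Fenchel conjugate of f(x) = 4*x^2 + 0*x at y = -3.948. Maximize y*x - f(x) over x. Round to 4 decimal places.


f*(y) = sup_x {y*x - a*x^2 - b*x} = sup_x {(y-b)*x - a*x^2}
FOC: (y - b) - 2a*x = 0 => x* = (y - b)/(2a)
x* = (-3.948 - 0)/(2*4) = -0.4935
f*(-3.948) = (y-b)^2/(4a) = (-3.948 - 0)^2/(4*4)
= 15.5867/16 = 0.9742


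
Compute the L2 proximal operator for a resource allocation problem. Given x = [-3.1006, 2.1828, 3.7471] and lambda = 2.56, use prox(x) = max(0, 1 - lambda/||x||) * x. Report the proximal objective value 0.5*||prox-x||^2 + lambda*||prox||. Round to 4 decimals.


Step 1: Compute ||x||.
||x|| = 5.331
Step 2: Compute scaling factor.
scale = max(0, 1 - 2.56/5.331) = 0.5198
Step 3: prox(x) = [-1.6116, 1.1346, 1.9477]
||prox(x)|| = 2.771
Step 4: Proximal objective.
0.5*||prox-x||^2 = 3.2768
lambda*||prox|| = 7.0938
Total = 10.3704


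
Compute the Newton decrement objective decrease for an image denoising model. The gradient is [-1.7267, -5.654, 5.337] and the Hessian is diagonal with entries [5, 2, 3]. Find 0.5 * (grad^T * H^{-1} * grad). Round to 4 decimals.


Step 1: H is diagonal, so H^(-1) * g = [-0.3453, -2.827, 1.779].
Step 2: g^T H^(-1) g = sum_i g_i^2 / H_ii
  = (-1.7267)^2/5 + (-5.654)^2/2 + (5.337)^2/3
  = 0.5963 + 15.9839 + 9.4945 = 26.0747
Step 3: Objective decrease = 0.5 * g^T H^(-1) g = 13.0373


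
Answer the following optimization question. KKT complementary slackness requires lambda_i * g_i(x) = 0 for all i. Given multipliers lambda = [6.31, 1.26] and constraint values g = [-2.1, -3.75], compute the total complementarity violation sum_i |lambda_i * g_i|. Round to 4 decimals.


KKT complementary slackness check:
lambda_1 * g_1 = 6.31 * -2.1 = -13.251
lambda_2 * g_2 = 1.26 * -3.75 = -4.725
Total violation = 13.251 + 4.725 = 17.976


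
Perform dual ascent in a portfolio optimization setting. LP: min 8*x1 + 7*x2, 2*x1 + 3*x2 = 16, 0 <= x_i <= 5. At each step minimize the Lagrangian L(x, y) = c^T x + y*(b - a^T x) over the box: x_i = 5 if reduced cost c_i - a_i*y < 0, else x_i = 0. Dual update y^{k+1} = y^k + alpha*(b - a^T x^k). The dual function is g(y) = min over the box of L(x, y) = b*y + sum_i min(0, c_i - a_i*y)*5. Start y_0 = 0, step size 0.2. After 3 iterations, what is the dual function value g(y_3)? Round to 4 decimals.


Dual ascent for LP: min 8*x1 + 7*x2, 2*x1 + 3*x2 = 16, 0 <= x_i <= 5
Step 1: y^k = 0.0, reduced costs: (8.0, 7.0)
  x^k = (0.0, 0.0), subgradient = b - a^T x = 16.0
  y^{k+1} = 0.0 + 0.2*16.0 = 3.2
Step 2: y^k = 3.2, reduced costs: (1.6, -2.6)
  x^k = (0.0, 5.0), subgradient = b - a^T x = 1.0
  y^{k+1} = 3.2 + 0.2*1.0 = 3.4
Step 3: y^k = 3.4, reduced costs: (1.2, -3.2)
  x^k = (0.0, 5.0), subgradient = b - a^T x = 1.0
  y^{k+1} = 3.4 + 0.2*1.0 = 3.6
Dual objective at y_3 = 3.6: reduced costs (0.8, -3.8), box minimizer x = (0.0, 5.0)
g(y_3) = b*y + (c1 - a1*y)*x1 + (c2 - a2*y)*x2 = 16*3.6 + 0.8*0.0 + (-3.8)*5.0 = 57.6 + 0.0 - 19.0 = 38.6
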